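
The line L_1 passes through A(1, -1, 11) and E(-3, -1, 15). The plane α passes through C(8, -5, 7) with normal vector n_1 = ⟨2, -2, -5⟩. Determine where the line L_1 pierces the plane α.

(7, -1, 5)

A direction vector for L_1 is E − A = (-4, 0, 4).
α: n_1·r = n_1·C gives 2x - 2y - 5z = -9.
Substitute r = (1, -1, 11) + t(-4, 0, 4) into the plane: -51 + (-28)t = -9, so t = -3/2.
Intersection: (1, -1, 11) + (-3/2)·(-4, 0, 4) = (7, -1, 5).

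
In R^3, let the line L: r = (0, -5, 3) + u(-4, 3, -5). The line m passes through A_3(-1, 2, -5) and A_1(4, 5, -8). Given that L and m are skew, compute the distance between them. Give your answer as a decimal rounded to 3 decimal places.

1.061

A direction vector for m is A_1 − A_3 = (5, 3, -3).
Common perpendicular direction n = (-4, 3, -5) × (5, 3, -3) = (6, -37, -27).
With w = (-1, 2, -5) − (0, -5, 3) = (-1, 7, -8), w · n = -49.
Distance = |w · n| / |n| = |-49| / √2134 ≈ 1.061.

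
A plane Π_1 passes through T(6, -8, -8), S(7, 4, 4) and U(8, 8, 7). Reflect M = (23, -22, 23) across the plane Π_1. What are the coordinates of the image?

TS = (1, 12, 12), TU = (2, 16, 15); a normal to Π_1 is TS × TU = (-12, 9, -8).
Using T: Π_1 has equation -12x + 9y - 8z = -80.
λ = (n·M − d)/|n|² = (-658 − (-80))/289 = -2.
Reflection = M − 2λn = (23, -22, 23) − (-4)·(-12, 9, -8) = (-25, 14, -9).

(-25, 14, -9)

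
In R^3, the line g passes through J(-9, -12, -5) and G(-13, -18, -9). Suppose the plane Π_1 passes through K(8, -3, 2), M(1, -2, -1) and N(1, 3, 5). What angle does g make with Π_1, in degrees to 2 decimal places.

A direction vector for g is G − J = (-4, -6, -4).
KM = (-7, 1, -3), KN = (-7, 6, 3); a normal to Π_1 is KM × KN = (21, 42, -35).
Using K: Π_1 has equation 21x + 42y - 35z = -28.
sin θ = |n·v| / (|n||v|) = |-196| / (√3430 · √68) = 0.40584.
θ ≈ 23.94°.

23.94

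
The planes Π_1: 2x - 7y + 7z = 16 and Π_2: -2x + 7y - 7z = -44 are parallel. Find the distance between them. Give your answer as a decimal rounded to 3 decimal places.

2.772

Rescale Π_2 by 1/(-1): 2x - 7y + 7z = 44. Then distance = |16 − 44| / √102 ≈ 2.772.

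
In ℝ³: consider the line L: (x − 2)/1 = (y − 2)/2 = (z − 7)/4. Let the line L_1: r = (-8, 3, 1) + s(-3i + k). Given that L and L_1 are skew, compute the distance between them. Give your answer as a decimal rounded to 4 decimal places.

L has direction (1, 2, 4) through (2, 2, 7).
Common perpendicular direction n = (1, 2, 4) × (-3, 0, 1) = (2, -13, 6).
With w = (-8, 3, 1) − (2, 2, 7) = (-10, 1, -6), w · n = -69.
Distance = |w · n| / |n| = |-69| / √209 ≈ 4.7728.

4.7728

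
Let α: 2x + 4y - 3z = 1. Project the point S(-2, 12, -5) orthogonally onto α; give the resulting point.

Foot = S − λn with λ = (n·S − d)/|n|² = (59 − 1)/29 = 2.
Foot = (-2, 12, -5) − 2·(2, 4, -3) = (-6, 4, 1).

(-6, 4, 1)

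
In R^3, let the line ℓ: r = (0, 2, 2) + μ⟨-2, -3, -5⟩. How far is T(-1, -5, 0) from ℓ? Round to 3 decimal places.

Taking (0, 2, 2) on ℓ with direction v = (-2, -3, -5): w = T − (0, 2, 2) = (-1, -7, -2), and w × v = (29, -1, -11).
Distance = |w × v| / |v| = √963 / √38 ≈ 5.034.

5.034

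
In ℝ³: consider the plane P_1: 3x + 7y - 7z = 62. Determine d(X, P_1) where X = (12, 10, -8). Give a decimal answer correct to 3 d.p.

n·X − d = (3)·(12) + (7)·(10) + (-7)·(-8) − 62 = 100; |n| = √107.
Distance = |100| / √107 = 100/√107 ≈ 9.667.

9.667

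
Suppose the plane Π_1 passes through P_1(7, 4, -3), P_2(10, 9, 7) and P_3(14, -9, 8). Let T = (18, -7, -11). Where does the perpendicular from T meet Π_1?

(8, -9, -7)

P_1P_2 = (3, 5, 10), P_1P_3 = (7, -13, 11); a normal to Π_1 is P_1P_2 × P_1P_3 = (185, 37, -74).
Using P_1: Π_1 has equation 185x + 37y - 74z = 1665.
Foot = T − λn with λ = (n·T − d)/|n|² = (3885 − 1665)/41070 = 2/37.
Foot = (18, -7, -11) − (2/37)·(185, 37, -74) = (8, -9, -7).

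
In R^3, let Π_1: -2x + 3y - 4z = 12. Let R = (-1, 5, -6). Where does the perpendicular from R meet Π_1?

Foot = R − λn with λ = (n·R − d)/|n|² = (41 − 12)/29 = 1.
Foot = (-1, 5, -6) − 1·(-2, 3, -4) = (1, 2, -2).

(1, 2, -2)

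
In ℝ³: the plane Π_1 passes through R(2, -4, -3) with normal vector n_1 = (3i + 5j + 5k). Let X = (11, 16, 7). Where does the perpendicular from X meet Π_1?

(2, 1, -8)

Π_1: n_1·r = n_1·R gives 3x + 5y + 5z = -29.
Foot = X − λn with λ = (n·X − d)/|n|² = (148 − (-29))/59 = 3.
Foot = (11, 16, 7) − 3·(3, 5, 5) = (2, 1, -8).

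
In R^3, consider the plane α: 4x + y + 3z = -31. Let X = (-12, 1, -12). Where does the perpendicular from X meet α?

(-4, 3, -6)

Foot = X − λn with λ = (n·X − d)/|n|² = (-83 − (-31))/26 = -2.
Foot = (-12, 1, -12) − (-2)·(4, 1, 3) = (-4, 3, -6).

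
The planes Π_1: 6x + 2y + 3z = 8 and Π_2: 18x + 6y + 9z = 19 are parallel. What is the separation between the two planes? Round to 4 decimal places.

Rescale Π_2 by 1/3: 6x + 2y + 3z = 19/3. Then distance = |8 − (19/3)| / √49 ≈ 0.2381.

0.2381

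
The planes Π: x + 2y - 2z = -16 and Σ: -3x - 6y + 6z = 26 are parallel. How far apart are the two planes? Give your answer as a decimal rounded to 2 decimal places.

Rescale Σ by 1/(-3): x + 2y - 2z = -26/3. Then distance = |-16 − (-26/3)| / √9 ≈ 2.44.

2.44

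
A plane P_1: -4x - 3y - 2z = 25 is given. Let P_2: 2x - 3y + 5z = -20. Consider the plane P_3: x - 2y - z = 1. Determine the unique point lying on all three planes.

Solving the 3×3 linear system -4x - 3y - 2z = 25, 2x - 3y + 5z = -20, x - 2y - z = 1 (e.g. by elimination or Cramer's rule, determinant = -71) gives (-4, -1, -3).

(-4, -1, -3)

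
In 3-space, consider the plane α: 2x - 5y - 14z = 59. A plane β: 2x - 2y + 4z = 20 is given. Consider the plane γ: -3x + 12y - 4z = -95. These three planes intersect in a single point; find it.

Solving the 3×3 linear system 2x - 5y - 14z = 59, 2x - 2y + 4z = 20, -3x + 12y - 4z = -95 (e.g. by elimination or Cramer's rule, determinant = -312) gives (5, -7, -1).

(5, -7, -1)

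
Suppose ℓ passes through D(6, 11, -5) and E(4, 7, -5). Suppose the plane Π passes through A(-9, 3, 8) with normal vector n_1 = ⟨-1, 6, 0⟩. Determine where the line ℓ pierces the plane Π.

A direction vector for ℓ is E − D = (-2, -4, 0).
Π: n_1·r = n_1·A gives -x + 6y = 27.
Substitute r = (6, 11, -5) + t(-2, -4, 0) into the plane: 60 + (-22)t = 27, so t = 3/2.
Intersection: (6, 11, -5) + (3/2)·(-2, -4, 0) = (3, 5, -5).

(3, 5, -5)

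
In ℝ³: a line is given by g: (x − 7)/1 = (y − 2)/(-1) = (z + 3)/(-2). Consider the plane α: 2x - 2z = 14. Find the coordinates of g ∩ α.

g has direction (1, -1, -2) through (7, 2, -3).
Substitute r = (7, 2, -3) + t(1, -1, -2) into the plane: 20 + 6t = 14, so t = -1.
Intersection: (7, 2, -3) + (-1)·(1, -1, -2) = (6, 3, -1).

(6, 3, -1)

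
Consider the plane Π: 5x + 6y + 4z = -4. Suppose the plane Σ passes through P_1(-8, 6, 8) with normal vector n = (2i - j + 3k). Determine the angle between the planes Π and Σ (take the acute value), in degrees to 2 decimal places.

60.84

Σ: n·r = n·P_1 gives 2x - y + 3z = 2.
cos θ = |n₁·n₂| / (|n₁||n₂|) = |16| / (√77 · √14).
θ = arccos(0.48732) ≈ 60.84°.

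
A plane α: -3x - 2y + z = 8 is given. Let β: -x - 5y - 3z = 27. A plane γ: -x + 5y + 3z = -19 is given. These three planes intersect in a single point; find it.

(-4, -1, -6)

Solving the 3×3 linear system -3x - 2y + z = 8, -x - 5y - 3z = 27, -x + 5y + 3z = -19 (e.g. by elimination or Cramer's rule, determinant = -22) gives (-4, -1, -6).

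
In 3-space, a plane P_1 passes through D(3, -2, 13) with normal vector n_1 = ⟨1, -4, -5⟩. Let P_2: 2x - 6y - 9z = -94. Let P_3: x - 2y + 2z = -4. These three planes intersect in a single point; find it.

(-8, 4, 6)

P_1: n_1·r = n_1·D gives x - 4y - 5z = -54.
Solving the 3×3 linear system x - 4y - 5z = -54, 2x - 6y - 9z = -94, x - 2y + 2z = -4 (e.g. by elimination or Cramer's rule, determinant = 12) gives (-8, 4, 6).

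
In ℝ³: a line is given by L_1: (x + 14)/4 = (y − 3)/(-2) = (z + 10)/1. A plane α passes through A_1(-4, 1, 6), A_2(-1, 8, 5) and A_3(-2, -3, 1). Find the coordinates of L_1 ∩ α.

L_1 has direction (4, -2, 1) through (-14, 3, -10).
A_1A_2 = (3, 7, -1), A_1A_3 = (2, -4, -5); a normal to α is A_1A_2 × A_1A_3 = (-39, 13, -26).
Using A_1: α has equation -39x + 13y - 26z = 13.
Substitute r = (-14, 3, -10) + t(4, -2, 1) into the plane: 845 + (-208)t = 13, so t = 4.
Intersection: (-14, 3, -10) + 4·(4, -2, 1) = (2, -5, -6).

(2, -5, -6)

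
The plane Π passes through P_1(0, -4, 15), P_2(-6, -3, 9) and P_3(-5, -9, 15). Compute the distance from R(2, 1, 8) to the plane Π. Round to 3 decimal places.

2.818

P_1P_2 = (-6, 1, -6), P_1P_3 = (-5, -5, 0); a normal to Π is P_1P_2 × P_1P_3 = (-30, 30, 35).
Using P_1: Π has equation -30x + 30y + 35z = 405.
n·R − d = (-30)·(2) + (30)·(1) + (35)·(8) − 405 = -155; |n| = √3025.
Distance = |-155| / √3025 = 155/√3025 ≈ 2.818.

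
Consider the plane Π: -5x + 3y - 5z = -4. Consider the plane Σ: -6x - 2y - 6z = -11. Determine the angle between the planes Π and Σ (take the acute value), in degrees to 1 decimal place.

36.3

cos θ = |n₁·n₂| / (|n₁||n₂|) = |54| / (√59 · √76).
θ = arccos(0.80642) ≈ 36.3°.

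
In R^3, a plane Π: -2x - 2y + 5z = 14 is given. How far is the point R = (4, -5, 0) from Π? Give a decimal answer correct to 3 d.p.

n·R − d = (-2)·(4) + (-2)·(-5) + (5)·(0) − 14 = -12; |n| = √33.
Distance = |-12| / √33 = 12/√33 ≈ 2.089.

2.089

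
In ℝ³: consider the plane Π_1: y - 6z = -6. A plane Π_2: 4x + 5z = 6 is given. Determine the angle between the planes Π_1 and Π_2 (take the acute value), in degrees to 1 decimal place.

cos θ = |n₁·n₂| / (|n₁||n₂|) = |-30| / (√37 · √41).
θ = arccos(0.77024) ≈ 39.6°.

39.6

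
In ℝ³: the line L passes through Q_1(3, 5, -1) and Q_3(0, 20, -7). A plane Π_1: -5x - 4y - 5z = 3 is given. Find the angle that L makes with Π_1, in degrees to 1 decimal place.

A direction vector for L is Q_3 − Q_1 = (-3, 15, -6).
sin θ = |n·v| / (|n||v|) = |-15| / (√66 · √270) = 0.11237.
θ ≈ 6.5°.

6.5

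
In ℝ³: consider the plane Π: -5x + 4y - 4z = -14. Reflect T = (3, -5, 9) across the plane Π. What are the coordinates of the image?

(-7, 3, 1)

λ = (n·T − d)/|n|² = (-71 − (-14))/57 = -1.
Reflection = T − 2λn = (3, -5, 9) − (-2)·(-5, 4, -4) = (-7, 3, 1).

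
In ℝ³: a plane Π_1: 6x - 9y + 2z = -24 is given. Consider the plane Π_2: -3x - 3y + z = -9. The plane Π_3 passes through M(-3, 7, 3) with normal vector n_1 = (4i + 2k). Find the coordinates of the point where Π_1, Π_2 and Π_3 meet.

Π_3: n_1·r = n_1·M gives 4x + 2z = -6.
Solving the 3×3 linear system 6x - 9y + 2z = -24, -3x - 3y + z = -9, 4x + 2z = -6 (e.g. by elimination or Cramer's rule, determinant = -102) gives (0, 2, -3).

(0, 2, -3)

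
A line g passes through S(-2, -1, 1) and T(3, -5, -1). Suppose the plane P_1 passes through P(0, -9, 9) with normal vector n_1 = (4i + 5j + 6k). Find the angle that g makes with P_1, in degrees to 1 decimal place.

A direction vector for g is T − S = (5, -4, -2).
P_1: n_1·r = n_1·P gives 4x + 5y + 6z = 9.
sin θ = |n·v| / (|n||v|) = |-12| / (√77 · √45) = 0.20386.
θ ≈ 11.8°.

11.8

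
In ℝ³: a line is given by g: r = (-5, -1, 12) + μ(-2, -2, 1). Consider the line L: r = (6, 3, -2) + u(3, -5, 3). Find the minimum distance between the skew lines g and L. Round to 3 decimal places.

Common perpendicular direction n = (-2, -2, 1) × (3, -5, 3) = (-1, 9, 16).
With w = (6, 3, -2) − (-5, -1, 12) = (11, 4, -14), w · n = -199.
Distance = |w · n| / |n| = |-199| / √338 ≈ 10.824.

10.824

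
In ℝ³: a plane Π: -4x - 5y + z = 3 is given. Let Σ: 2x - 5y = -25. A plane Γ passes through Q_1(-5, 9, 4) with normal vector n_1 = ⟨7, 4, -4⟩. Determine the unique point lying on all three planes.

Γ: n_1·r = n_1·Q_1 gives 7x + 4y - 4z = -15.
Solving the 3×3 linear system -4x - 5y + z = 3, 2x - 5y = -25, 7x + 4y - 4z = -15 (e.g. by elimination or Cramer's rule, determinant = -77) gives (-5, 3, -2).

(-5, 3, -2)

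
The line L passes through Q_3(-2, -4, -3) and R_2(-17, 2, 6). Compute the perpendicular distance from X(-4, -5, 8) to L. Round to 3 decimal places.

A direction vector for L is R_2 − Q_3 = (-15, 6, 9).
Taking (-2, -4, -3) on L with direction v = (-15, 6, 9): w = X − (-2, -4, -3) = (-2, -1, 11), and w × v = (-75, -147, -27).
Distance = |w × v| / |v| = √27963 / √342 ≈ 9.042.

9.042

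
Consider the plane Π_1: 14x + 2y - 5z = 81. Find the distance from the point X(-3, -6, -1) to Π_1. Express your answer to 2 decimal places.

8.67

n·X − d = (14)·(-3) + (2)·(-6) + (-5)·(-1) − 81 = -130; |n| = √225.
Distance = |-130| / √225 = 130/√225 ≈ 8.67.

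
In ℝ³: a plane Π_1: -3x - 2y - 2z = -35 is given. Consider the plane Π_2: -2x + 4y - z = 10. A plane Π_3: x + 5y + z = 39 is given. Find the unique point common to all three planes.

Solving the 3×3 linear system -3x - 2y - 2z = -35, -2x + 4y - z = 10, x + 5y + z = 39 (e.g. by elimination or Cramer's rule, determinant = -1) gives (5, 6, 4).

(5, 6, 4)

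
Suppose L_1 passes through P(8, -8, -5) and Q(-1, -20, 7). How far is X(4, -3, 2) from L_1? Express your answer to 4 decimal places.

8.9579

A direction vector for L_1 is Q − P = (-9, -12, 12).
Taking (8, -8, -5) on L_1 with direction v = (-9, -12, 12): w = X − (8, -8, -5) = (-4, 5, 7), and w × v = (144, -15, 93).
Distance = |w × v| / |v| = √29610 / √369 ≈ 8.9579.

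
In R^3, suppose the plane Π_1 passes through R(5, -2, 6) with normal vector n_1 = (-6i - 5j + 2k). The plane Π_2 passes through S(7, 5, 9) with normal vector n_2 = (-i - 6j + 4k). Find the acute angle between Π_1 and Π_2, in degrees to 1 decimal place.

Π_1: n_1·r = n_1·R gives -6x - 5y + 2z = -8.
Π_2: n_2·r = n_2·S gives -x - 6y + 4z = -1.
cos θ = |n₁·n₂| / (|n₁||n₂|) = |44| / (√65 · √53).
θ = arccos(0.74965) ≈ 41.4°.

41.4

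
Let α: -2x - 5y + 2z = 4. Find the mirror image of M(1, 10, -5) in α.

(-7, -10, 3)

λ = (n·M − d)/|n|² = (-62 − 4)/33 = -2.
Reflection = M − 2λn = (1, 10, -5) − (-4)·(-2, -5, 2) = (-7, -10, 3).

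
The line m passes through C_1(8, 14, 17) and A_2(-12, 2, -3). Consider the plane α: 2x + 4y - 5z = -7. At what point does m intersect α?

A direction vector for m is A_2 − C_1 = (-20, -12, -20).
Substitute r = (8, 14, 17) + t(-20, -12, -20) into the plane: -13 + 12t = -7, so t = 1/2.
Intersection: (8, 14, 17) + (1/2)·(-20, -12, -20) = (-2, 8, 7).

(-2, 8, 7)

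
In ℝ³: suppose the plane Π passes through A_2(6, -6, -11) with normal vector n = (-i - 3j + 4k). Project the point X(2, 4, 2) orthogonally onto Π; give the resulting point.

Π: n·r = n·A_2 gives -x - 3y + 4z = -32.
Foot = X − λn with λ = (n·X − d)/|n|² = (-6 − (-32))/26 = 1.
Foot = (2, 4, 2) − 1·(-1, -3, 4) = (3, 7, -2).

(3, 7, -2)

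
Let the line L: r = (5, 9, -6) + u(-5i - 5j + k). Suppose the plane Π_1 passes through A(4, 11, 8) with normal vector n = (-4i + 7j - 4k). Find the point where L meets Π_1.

(-5, -1, -4)

Π_1: n·r = n·A gives -4x + 7y - 4z = 29.
Substitute r = (5, 9, -6) + t(-5, -5, 1) into the plane: 67 + (-19)t = 29, so t = 2.
Intersection: (5, 9, -6) + 2·(-5, -5, 1) = (-5, -1, -4).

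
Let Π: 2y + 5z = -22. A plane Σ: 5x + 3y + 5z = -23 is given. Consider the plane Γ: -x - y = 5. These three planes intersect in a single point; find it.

Solving the 3×3 linear system 2y + 5z = -22, 5x + 3y + 5z = -23, -x - y = 5 (e.g. by elimination or Cramer's rule, determinant = -20) gives (1, -6, -2).

(1, -6, -2)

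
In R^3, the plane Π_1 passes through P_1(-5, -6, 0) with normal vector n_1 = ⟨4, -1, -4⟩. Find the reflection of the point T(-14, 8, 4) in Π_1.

Π_1: n_1·r = n_1·P_1 gives 4x - y - 4z = -14.
λ = (n·T − d)/|n|² = (-80 − (-14))/33 = -2.
Reflection = T − 2λn = (-14, 8, 4) − (-4)·(4, -1, -4) = (2, 4, -12).

(2, 4, -12)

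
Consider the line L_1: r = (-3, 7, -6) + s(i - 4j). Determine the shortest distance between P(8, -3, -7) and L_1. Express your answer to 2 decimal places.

8.31

Taking (-3, 7, -6) on L_1 with direction v = (1, -4, 0): w = P − (-3, 7, -6) = (11, -10, -1), and w × v = (-4, -1, -34).
Distance = |w × v| / |v| = √1173 / √17 ≈ 8.31.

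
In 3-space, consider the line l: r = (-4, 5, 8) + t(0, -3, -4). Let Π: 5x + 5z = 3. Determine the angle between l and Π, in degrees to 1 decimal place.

sin θ = |n·v| / (|n||v|) = |-20| / (√50 · √25) = 0.56569.
θ ≈ 34.4°.

34.4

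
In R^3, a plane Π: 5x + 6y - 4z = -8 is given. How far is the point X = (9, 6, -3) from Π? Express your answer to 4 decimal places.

11.5100

n·X − d = (5)·(9) + (6)·(6) + (-4)·(-3) − (-8) = 101; |n| = √77.
Distance = |101| / √77 = 101/√77 ≈ 11.5100.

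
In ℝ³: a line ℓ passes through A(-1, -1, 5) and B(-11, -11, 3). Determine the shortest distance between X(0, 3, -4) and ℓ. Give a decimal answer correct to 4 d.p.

A direction vector for ℓ is B − A = (-10, -10, -2).
Taking (-1, -1, 5) on ℓ with direction v = (-10, -10, -2): w = X − (-1, -1, 5) = (1, 4, -9), and w × v = (-98, 92, 30).
Distance = |w × v| / |v| = √18968 / √204 ≈ 9.6426.

9.6426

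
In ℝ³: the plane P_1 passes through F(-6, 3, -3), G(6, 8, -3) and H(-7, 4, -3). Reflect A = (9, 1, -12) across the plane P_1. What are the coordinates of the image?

(9, 1, 6)

FG = (12, 5, 0), FH = (-1, 1, 0); a normal to P_1 is FG × FH = (0, 0, 17).
Using F: P_1 has equation 17z = -51.
λ = (n·A − d)/|n|² = (-204 − (-51))/289 = -9/17.
Reflection = A − 2λn = (9, 1, -12) − (-18/17)·(0, 0, 17) = (9, 1, 6).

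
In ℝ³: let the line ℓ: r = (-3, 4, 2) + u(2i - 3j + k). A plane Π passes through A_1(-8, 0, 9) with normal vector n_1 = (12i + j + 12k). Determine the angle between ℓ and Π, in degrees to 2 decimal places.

Π: n_1·r = n_1·A_1 gives 12x + y + 12z = 12.
sin θ = |n·v| / (|n||v|) = |33| / (√289 · √14) = 0.51880.
θ ≈ 31.25°.

31.25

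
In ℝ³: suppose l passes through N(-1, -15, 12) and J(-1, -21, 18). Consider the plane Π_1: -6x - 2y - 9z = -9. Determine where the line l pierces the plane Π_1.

(-1, -6, 3)

A direction vector for l is J − N = (0, -6, 6).
Substitute r = (-1, -15, 12) + t(0, -6, 6) into the plane: -72 + (-42)t = -9, so t = -3/2.
Intersection: (-1, -15, 12) + (-3/2)·(0, -6, 6) = (-1, -6, 3).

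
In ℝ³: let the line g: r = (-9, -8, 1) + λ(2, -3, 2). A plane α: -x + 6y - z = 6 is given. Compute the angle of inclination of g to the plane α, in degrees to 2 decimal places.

sin θ = |n·v| / (|n||v|) = |-22| / (√38 · √17) = 0.86558.
θ ≈ 59.95°.

59.95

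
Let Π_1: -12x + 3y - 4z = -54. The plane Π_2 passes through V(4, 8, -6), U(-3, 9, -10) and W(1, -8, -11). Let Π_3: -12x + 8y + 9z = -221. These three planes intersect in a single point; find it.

(5, -10, -9)

VU = (-7, 1, -4), VW = (-3, -16, -5); a normal to Π_2 is VU × VW = (-69, -23, 115).
Using V: Π_2 has equation -69x - 23y + 115z = -1150.
Solving the 3×3 linear system -12x + 3y - 4z = -54, -69x - 23y + 115z = -1150, -12x + 8y + 9z = -221 (e.g. by elimination or Cramer's rule, determinant = 14559) gives (5, -10, -9).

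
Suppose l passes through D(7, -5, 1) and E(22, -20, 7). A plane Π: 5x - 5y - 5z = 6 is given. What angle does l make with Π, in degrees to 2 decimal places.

A direction vector for l is E − D = (15, -15, 6).
sin θ = |n·v| / (|n||v|) = |120| / (√75 · √486) = 0.62854.
θ ≈ 38.94°.

38.94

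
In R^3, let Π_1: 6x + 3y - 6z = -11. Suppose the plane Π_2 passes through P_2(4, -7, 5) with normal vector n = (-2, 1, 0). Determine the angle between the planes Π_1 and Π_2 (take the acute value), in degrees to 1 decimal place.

63.4

Π_2: n·r = n·P_2 gives -2x + y = -15.
cos θ = |n₁·n₂| / (|n₁||n₂|) = |-9| / (√81 · √5).
θ = arccos(0.44721) ≈ 63.4°.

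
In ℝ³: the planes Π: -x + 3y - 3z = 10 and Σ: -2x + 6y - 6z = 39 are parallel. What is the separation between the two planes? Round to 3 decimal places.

Rescale Σ by 1/2: -x + 3y - 3z = 39/2. Then distance = |10 − (39/2)| / √19 ≈ 2.179.

2.179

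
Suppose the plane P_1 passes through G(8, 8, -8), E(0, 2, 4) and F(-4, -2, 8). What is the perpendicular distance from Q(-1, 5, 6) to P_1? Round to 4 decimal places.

GE = (-8, -6, 12), GF = (-12, -10, 16); a normal to P_1 is GE × GF = (24, -16, 8).
Using G: P_1 has equation 24x - 16y + 8z = 0.
n·Q − d = (24)·(-1) + (-16)·(5) + (8)·(6) − 0 = -56; |n| = √896.
Distance = |-56| / √896 = 56/√896 ≈ 1.8708.

1.8708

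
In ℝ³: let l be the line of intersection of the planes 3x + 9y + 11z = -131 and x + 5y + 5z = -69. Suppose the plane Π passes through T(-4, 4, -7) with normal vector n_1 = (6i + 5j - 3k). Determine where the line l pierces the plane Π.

(6, -8, -7)

Direction of l: (3, 9, 11) × (1, 5, 5) = (-10, -4, 6).
A point on l: solving the two plane equations with x = 16 gives (16, -4, -13).
Π: n_1·r = n_1·T gives 6x + 5y - 3z = 17.
Substitute r = (16, -4, -13) + t(-10, -4, 6) into the plane: 115 + (-98)t = 17, so t = 1.
Intersection: (16, -4, -13) + 1·(-10, -4, 6) = (6, -8, -7).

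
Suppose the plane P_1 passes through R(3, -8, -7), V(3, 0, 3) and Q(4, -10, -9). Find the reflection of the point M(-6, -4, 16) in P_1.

RV = (0, 8, 10), RQ = (1, -2, -2); a normal to P_1 is RV × RQ = (4, 10, -8).
Using R: P_1 has equation 4x + 10y - 8z = -12.
λ = (n·M − d)/|n|² = (-192 − (-12))/180 = -1.
Reflection = M − 2λn = (-6, -4, 16) − (-2)·(4, 10, -8) = (2, 16, 0).

(2, 16, 0)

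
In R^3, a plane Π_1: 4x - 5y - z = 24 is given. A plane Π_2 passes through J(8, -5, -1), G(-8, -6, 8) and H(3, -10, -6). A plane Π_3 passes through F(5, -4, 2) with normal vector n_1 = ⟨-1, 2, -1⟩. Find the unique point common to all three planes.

(5, -2, 6)

JG = (-16, -1, 9), JH = (-5, -5, -5); a normal to Π_2 is JG × JH = (50, -125, 75).
Using J: Π_2 has equation 50x - 125y + 75z = 950.
Π_3: n_1·r = n_1·F gives -x + 2y - z = -15.
Solving the 3×3 linear system 4x - 5y - z = 24, 50x - 125y + 75z = 950, -x + 2y - z = -15 (e.g. by elimination or Cramer's rule, determinant = 50) gives (5, -2, 6).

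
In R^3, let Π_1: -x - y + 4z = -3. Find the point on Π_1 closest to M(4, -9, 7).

Foot = M − λn with λ = (n·M − d)/|n|² = (33 − (-3))/18 = 2.
Foot = (4, -9, 7) − 2·(-1, -1, 4) = (6, -7, -1).

(6, -7, -1)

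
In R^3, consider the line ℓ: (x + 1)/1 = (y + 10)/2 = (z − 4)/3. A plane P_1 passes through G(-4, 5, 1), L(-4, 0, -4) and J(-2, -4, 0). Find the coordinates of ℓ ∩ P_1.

(1, -6, 10)

ℓ has direction (1, 2, 3) through (-1, -10, 4).
GL = (0, -5, -5), GJ = (2, -9, -1); a normal to P_1 is GL × GJ = (-40, -10, 10).
Using G: P_1 has equation -40x - 10y + 10z = 120.
Substitute r = (-1, -10, 4) + t(1, 2, 3) into the plane: 180 + (-30)t = 120, so t = 2.
Intersection: (-1, -10, 4) + 2·(1, 2, 3) = (1, -6, 10).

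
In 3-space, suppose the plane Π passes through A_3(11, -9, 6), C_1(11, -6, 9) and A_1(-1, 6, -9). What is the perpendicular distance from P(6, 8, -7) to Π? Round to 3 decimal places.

6.093

A_3C_1 = (0, 3, 3), A_3A_1 = (-12, 15, -15); a normal to Π is A_3C_1 × A_3A_1 = (-90, -36, 36).
Using A_3: Π has equation -90x - 36y + 36z = -450.
n·P − d = (-90)·(6) + (-36)·(8) + (36)·(-7) − (-450) = -630; |n| = √10692.
Distance = |-630| / √10692 = 630/√10692 ≈ 6.093.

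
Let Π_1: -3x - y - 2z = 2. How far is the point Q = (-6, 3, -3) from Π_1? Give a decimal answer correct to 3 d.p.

5.078

n·Q − d = (-3)·(-6) + (-1)·(3) + (-2)·(-3) − 2 = 19; |n| = √14.
Distance = |19| / √14 = 19/√14 ≈ 5.078.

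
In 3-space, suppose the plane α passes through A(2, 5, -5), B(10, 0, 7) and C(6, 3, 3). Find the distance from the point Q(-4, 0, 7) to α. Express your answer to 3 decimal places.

9.748

AB = (8, -5, 12), AC = (4, -2, 8); a normal to α is AB × AC = (-16, -16, 4).
Using A: α has equation -16x - 16y + 4z = -132.
n·Q − d = (-16)·(-4) + (-16)·(0) + (4)·(7) − (-132) = 224; |n| = √528.
Distance = |224| / √528 = 224/√528 ≈ 9.748.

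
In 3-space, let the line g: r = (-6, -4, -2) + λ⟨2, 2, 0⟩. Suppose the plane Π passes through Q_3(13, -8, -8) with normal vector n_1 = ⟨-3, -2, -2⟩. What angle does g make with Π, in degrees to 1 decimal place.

Π: n_1·r = n_1·Q_3 gives -3x - 2y - 2z = -7.
sin θ = |n·v| / (|n||v|) = |-10| / (√17 · √8) = 0.85749.
θ ≈ 59.0°.

59.0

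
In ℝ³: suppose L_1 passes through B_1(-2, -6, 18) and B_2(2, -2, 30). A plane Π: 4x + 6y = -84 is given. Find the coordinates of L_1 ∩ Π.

A direction vector for L_1 is B_2 − B_1 = (4, 4, 12).
Substitute r = (-2, -6, 18) + t(4, 4, 12) into the plane: -44 + 40t = -84, so t = -1.
Intersection: (-2, -6, 18) + (-1)·(4, 4, 12) = (-6, -10, 6).

(-6, -10, 6)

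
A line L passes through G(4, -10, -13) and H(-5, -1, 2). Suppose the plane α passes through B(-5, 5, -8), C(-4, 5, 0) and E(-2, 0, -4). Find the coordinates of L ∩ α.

(1, -7, -8)

A direction vector for L is H − G = (-9, 9, 15).
BC = (1, 0, 8), BE = (3, -5, 4); a normal to α is BC × BE = (40, 20, -5).
Using B: α has equation 40x + 20y - 5z = -60.
Substitute r = (4, -10, -13) + t(-9, 9, 15) into the plane: 25 + (-255)t = -60, so t = 1/3.
Intersection: (4, -10, -13) + (1/3)·(-9, 9, 15) = (1, -7, -8).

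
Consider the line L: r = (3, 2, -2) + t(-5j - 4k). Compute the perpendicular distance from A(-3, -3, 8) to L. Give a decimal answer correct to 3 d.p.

12.470

Taking (3, 2, -2) on L with direction v = (0, -5, -4): w = A − (3, 2, -2) = (-6, -5, 10), and w × v = (70, -24, 30).
Distance = |w × v| / |v| = √6376 / √41 ≈ 12.470.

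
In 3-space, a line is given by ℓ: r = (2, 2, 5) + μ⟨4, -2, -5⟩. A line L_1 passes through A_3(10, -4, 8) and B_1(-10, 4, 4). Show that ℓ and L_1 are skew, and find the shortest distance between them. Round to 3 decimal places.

2.671

A direction vector for L_1 is B_1 − A_3 = (-20, 8, -4).
Common perpendicular direction n = (4, -2, -5) × (-20, 8, -4) = (48, 116, -8).
With w = (10, -4, 8) − (2, 2, 5) = (8, -6, 3), w · n = -336.
Since n ≠ 0 the lines are not parallel, and w · n = -336 ≠ 0 so they do not intersect; hence they are skew.
Distance = |w · n| / |n| = |-336| / √15824 ≈ 2.671.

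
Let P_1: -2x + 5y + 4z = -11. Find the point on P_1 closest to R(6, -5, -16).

(2, 5, -8)

Foot = R − λn with λ = (n·R − d)/|n|² = (-101 − (-11))/45 = -2.
Foot = (6, -5, -16) − (-2)·(-2, 5, 4) = (2, 5, -8).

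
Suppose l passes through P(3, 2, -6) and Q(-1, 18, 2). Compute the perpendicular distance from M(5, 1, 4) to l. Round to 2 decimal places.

A direction vector for l is Q − P = (-4, 16, 8).
Taking (3, 2, -6) on l with direction v = (-4, 16, 8): w = M − (3, 2, -6) = (2, -1, 10), and w × v = (-168, -56, 28).
Distance = |w × v| / |v| = √32144 / √336 ≈ 9.78.

9.78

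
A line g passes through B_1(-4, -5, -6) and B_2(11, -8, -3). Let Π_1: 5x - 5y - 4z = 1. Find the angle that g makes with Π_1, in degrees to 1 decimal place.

A direction vector for g is B_2 − B_1 = (15, -3, 3).
sin θ = |n·v| / (|n||v|) = |78| / (√66 · √243) = 0.61591.
θ ≈ 38.0°.

38.0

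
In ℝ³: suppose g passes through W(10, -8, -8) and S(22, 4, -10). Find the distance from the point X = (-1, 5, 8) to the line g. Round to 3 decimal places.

A direction vector for g is S − W = (12, 12, -2).
Taking (10, -8, -8) on g with direction v = (12, 12, -2): w = X − (10, -8, -8) = (-11, 13, 16), and w × v = (-218, 170, -288).
Distance = |w × v| / |v| = √159368 / √292 ≈ 23.362.

23.362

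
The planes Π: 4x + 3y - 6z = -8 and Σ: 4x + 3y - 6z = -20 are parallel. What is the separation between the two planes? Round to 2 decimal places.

Same normal n = (4, 3, -6) with |n| = √61; distance = |-8 − (-20)| / |n| = 12/√61 ≈ 1.54.

1.54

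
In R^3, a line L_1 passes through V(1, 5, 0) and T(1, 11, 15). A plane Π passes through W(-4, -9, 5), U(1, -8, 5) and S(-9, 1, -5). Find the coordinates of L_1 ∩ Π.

(1, 3, -5)

A direction vector for L_1 is T − V = (0, 6, 15).
WU = (5, 1, 0), WS = (-5, 10, -10); a normal to Π is WU × WS = (-10, 50, 55).
Using W: Π has equation -10x + 50y + 55z = -135.
Substitute r = (1, 5, 0) + t(0, 6, 15) into the plane: 240 + 1125t = -135, so t = -1/3.
Intersection: (1, 5, 0) + (-1/3)·(0, 6, 15) = (1, 3, -5).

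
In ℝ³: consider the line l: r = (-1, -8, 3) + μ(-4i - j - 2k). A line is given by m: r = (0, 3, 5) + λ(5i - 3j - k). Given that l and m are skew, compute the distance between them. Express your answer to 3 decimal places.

Common perpendicular direction n = (-4, -1, -2) × (5, -3, -1) = (-5, -14, 17).
With w = (0, 3, 5) − (-1, -8, 3) = (1, 11, 2), w · n = -125.
Distance = |w · n| / |n| = |-125| / √510 ≈ 5.535.

5.535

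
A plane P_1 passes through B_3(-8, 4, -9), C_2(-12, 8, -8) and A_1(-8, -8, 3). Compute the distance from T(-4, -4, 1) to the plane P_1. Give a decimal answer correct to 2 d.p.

3.71

B_3C_2 = (-4, 4, 1), B_3A_1 = (0, -12, 12); a normal to P_1 is B_3C_2 × B_3A_1 = (60, 48, 48).
Using B_3: P_1 has equation 60x + 48y + 48z = -720.
n·T − d = (60)·(-4) + (48)·(-4) + (48)·(1) − (-720) = 336; |n| = √8208.
Distance = |336| / √8208 = 336/√8208 ≈ 3.71.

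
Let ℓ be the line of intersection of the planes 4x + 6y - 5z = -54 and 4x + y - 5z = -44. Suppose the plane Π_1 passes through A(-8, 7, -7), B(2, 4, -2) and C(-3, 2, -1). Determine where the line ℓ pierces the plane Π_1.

Direction of ℓ: (4, 6, -5) × (4, 1, -5) = (-25, 0, -20).
A point on ℓ: solving the two plane equations with x = 12 gives (12, -2, 18).
AB = (10, -3, 5), AC = (5, -5, 6); a normal to Π_1 is AB × AC = (7, -35, -35).
Using A: Π_1 has equation 7x - 35y - 35z = -56.
Substitute r = (12, -2, 18) + t(-25, 0, -20) into the plane: -476 + 525t = -56, so t = 4/5.
Intersection: (12, -2, 18) + (4/5)·(-25, 0, -20) = (-8, -2, 2).

(-8, -2, 2)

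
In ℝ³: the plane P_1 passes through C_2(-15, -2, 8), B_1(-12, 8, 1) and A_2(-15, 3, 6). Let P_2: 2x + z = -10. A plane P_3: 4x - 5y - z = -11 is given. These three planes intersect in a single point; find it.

C_2B_1 = (3, 10, -7), C_2A_2 = (0, 5, -2); a normal to P_1 is C_2B_1 × C_2A_2 = (15, 6, 15).
Using C_2: P_1 has equation 15x + 6y + 15z = -117.
Solving the 3×3 linear system 15x + 6y + 15z = -117, 2x + z = -10, 4x - 5y - z = -11 (e.g. by elimination or Cramer's rule, determinant = -39) gives (-1, 3, -8).

(-1, 3, -8)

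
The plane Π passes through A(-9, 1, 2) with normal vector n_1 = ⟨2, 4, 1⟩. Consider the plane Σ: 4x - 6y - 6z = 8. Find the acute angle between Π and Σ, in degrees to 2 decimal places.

Π: n_1·r = n_1·A gives 2x + 4y + z = -12.
cos θ = |n₁·n₂| / (|n₁||n₂|) = |-22| / (√21 · √88).
θ = arccos(0.51177) ≈ 59.22°.

59.22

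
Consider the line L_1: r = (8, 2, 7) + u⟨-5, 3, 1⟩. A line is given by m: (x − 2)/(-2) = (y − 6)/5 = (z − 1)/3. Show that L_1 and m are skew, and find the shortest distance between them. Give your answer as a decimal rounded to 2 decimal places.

m has direction (-2, 5, 3) through (2, 6, 1).
Common perpendicular direction n = (-5, 3, 1) × (-2, 5, 3) = (4, 13, -19).
With w = (2, 6, 1) − (8, 2, 7) = (-6, 4, -6), w · n = 142.
Since n ≠ 0 the lines are not parallel, and w · n = 142 ≠ 0 so they do not intersect; hence they are skew.
Distance = |w · n| / |n| = |142| / √546 ≈ 6.08.

6.08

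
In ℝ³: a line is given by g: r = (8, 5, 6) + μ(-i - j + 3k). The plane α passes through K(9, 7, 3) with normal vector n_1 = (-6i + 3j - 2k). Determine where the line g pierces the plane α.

α: n_1·r = n_1·K gives -6x + 3y - 2z = -39.
Substitute r = (8, 5, 6) + t(-1, -1, 3) into the plane: -45 + (-3)t = -39, so t = -2.
Intersection: (8, 5, 6) + (-2)·(-1, -1, 3) = (10, 7, 0).

(10, 7, 0)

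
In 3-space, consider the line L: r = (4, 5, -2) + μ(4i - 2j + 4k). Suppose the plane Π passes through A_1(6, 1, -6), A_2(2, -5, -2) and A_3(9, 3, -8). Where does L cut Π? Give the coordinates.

A_1A_2 = (-4, -6, 4), A_1A_3 = (3, 2, -2); a normal to Π is A_1A_2 × A_1A_3 = (4, 4, 10).
Using A_1: Π has equation 4x + 4y + 10z = -32.
Substitute r = (4, 5, -2) + t(4, -2, 4) into the plane: 16 + 48t = -32, so t = -1.
Intersection: (4, 5, -2) + (-1)·(4, -2, 4) = (0, 7, -6).

(0, 7, -6)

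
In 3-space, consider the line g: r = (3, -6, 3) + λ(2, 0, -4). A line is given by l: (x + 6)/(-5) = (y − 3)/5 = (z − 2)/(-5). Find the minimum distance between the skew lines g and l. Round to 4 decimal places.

l has direction (-5, 5, -5) through (-6, 3, 2).
Common perpendicular direction n = (2, 0, -4) × (-5, 5, -5) = (20, 30, 10).
With w = (-6, 3, 2) − (3, -6, 3) = (-9, 9, -1), w · n = 80.
Distance = |w · n| / |n| = |80| / √1400 ≈ 2.1381.

2.1381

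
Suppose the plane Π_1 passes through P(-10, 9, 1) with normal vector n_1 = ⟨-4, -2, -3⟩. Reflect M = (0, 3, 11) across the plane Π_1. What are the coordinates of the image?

(-16, -5, -1)

Π_1: n_1·r = n_1·P gives -4x - 2y - 3z = 19.
λ = (n·M − d)/|n|² = (-39 − 19)/29 = -2.
Reflection = M − 2λn = (0, 3, 11) − (-4)·(-4, -2, -3) = (-16, -5, -1).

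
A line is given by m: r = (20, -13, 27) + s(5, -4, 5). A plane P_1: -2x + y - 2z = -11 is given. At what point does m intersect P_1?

Substitute r = (20, -13, 27) + t(5, -4, 5) into the plane: -107 + (-24)t = -11, so t = -4.
Intersection: (20, -13, 27) + (-4)·(5, -4, 5) = (0, 3, 7).

(0, 3, 7)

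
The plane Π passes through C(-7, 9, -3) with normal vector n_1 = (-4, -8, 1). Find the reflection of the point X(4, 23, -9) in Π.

(-12, -9, -5)

Π: n_1·r = n_1·C gives -4x - 8y + z = -47.
λ = (n·X − d)/|n|² = (-209 − (-47))/81 = -2.
Reflection = X − 2λn = (4, 23, -9) − (-4)·(-4, -8, 1) = (-12, -9, -5).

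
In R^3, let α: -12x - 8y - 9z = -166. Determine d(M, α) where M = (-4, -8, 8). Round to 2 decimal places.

12.12

n·M − d = (-12)·(-4) + (-8)·(-8) + (-9)·(8) − (-166) = 206; |n| = √289.
Distance = |206| / √289 = 206/√289 ≈ 12.12.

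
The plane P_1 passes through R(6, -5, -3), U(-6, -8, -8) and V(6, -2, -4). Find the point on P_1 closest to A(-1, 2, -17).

RU = (-12, -3, -5), RV = (0, 3, -1); a normal to P_1 is RU × RV = (18, -12, -36).
Using R: P_1 has equation 18x - 12y - 36z = 276.
Foot = A − λn with λ = (n·A − d)/|n|² = (570 − 276)/1764 = 1/6.
Foot = (-1, 2, -17) − (1/6)·(18, -12, -36) = (-4, 4, -11).

(-4, 4, -11)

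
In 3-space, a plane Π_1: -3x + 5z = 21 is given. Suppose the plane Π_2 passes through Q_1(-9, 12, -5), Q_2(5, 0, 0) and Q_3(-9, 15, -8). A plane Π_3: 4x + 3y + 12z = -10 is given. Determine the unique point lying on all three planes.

(-7, 6, 0)

Q_1Q_2 = (14, -12, 5), Q_1Q_3 = (0, 3, -3); a normal to Π_2 is Q_1Q_2 × Q_1Q_3 = (21, 42, 42).
Using Q_1: Π_2 has equation 21x + 42y + 42z = 105.
Solving the 3×3 linear system -3x + 5z = 21, 21x + 42y + 42z = 105, 4x + 3y + 12z = -10 (e.g. by elimination or Cramer's rule, determinant = -1659) gives (-7, 6, 0).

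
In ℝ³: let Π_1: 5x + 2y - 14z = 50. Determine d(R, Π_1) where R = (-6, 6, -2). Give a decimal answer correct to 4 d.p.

n·R − d = (5)·(-6) + (2)·(6) + (-14)·(-2) − 50 = -40; |n| = √225.
Distance = |-40| / √225 = 40/√225 ≈ 2.6667.

2.6667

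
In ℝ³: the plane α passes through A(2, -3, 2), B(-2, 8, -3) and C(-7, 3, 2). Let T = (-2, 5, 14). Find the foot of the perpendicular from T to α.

AB = (-4, 11, -5), AC = (-9, 6, 0); a normal to α is AB × AC = (30, 45, 75).
Using A: α has equation 30x + 45y + 75z = 75.
Foot = T − λn with λ = (n·T − d)/|n|² = (1215 − 75)/8550 = 2/15.
Foot = (-2, 5, 14) − (2/15)·(30, 45, 75) = (-6, -1, 4).

(-6, -1, 4)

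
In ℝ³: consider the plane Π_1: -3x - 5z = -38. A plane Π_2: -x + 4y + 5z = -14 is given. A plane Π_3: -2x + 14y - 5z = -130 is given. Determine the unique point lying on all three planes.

(6, -7, 4)

Solving the 3×3 linear system -3x - 5z = -38, -x + 4y + 5z = -14, -2x + 14y - 5z = -130 (e.g. by elimination or Cramer's rule, determinant = 300) gives (6, -7, 4).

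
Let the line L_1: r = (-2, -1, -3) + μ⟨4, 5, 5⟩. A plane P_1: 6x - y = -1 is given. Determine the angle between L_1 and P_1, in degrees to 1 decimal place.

sin θ = |n·v| / (|n||v|) = |19| / (√37 · √66) = 0.38449.
θ ≈ 22.6°.

22.6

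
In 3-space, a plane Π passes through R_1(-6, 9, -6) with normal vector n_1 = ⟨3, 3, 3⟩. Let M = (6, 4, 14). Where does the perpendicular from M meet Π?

Π: n_1·r = n_1·R_1 gives 3x + 3y + 3z = -9.
Foot = M − λn with λ = (n·M − d)/|n|² = (72 − (-9))/27 = 3.
Foot = (6, 4, 14) − 3·(3, 3, 3) = (-3, -5, 5).

(-3, -5, 5)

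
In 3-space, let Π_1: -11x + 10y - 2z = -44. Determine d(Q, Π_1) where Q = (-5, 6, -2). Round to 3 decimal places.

10.867

n·Q − d = (-11)·(-5) + (10)·(6) + (-2)·(-2) − (-44) = 163; |n| = √225.
Distance = |163| / √225 = 163/√225 ≈ 10.867.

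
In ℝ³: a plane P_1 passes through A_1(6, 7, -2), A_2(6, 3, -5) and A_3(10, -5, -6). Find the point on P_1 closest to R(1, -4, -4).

(6, -1, -8)

A_1A_2 = (0, -4, -3), A_1A_3 = (4, -12, -4); a normal to P_1 is A_1A_2 × A_1A_3 = (-20, -12, 16).
Using A_1: P_1 has equation -20x - 12y + 16z = -236.
Foot = R − λn with λ = (n·R − d)/|n|² = (-36 − (-236))/800 = 1/4.
Foot = (1, -4, -4) − (1/4)·(-20, -12, 16) = (6, -1, -8).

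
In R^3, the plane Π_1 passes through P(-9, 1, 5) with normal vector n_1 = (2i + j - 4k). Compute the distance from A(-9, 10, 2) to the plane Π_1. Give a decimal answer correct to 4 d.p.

4.5826

Π_1: n_1·r = n_1·P gives 2x + y - 4z = -37.
n·A − d = (2)·(-9) + (1)·(10) + (-4)·(2) − (-37) = 21; |n| = √21.
Distance = |21| / √21 = 21/√21 ≈ 4.5826.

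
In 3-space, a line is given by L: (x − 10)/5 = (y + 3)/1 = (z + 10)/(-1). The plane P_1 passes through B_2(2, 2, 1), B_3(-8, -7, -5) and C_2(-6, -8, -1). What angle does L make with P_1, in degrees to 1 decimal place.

L has direction (5, 1, -1) through (10, -3, -10).
B_2B_3 = (-10, -9, -6), B_2C_2 = (-8, -10, -2); a normal to P_1 is B_2B_3 × B_2C_2 = (-42, 28, 28).
Using B_2: P_1 has equation -42x + 28y + 28z = 0.
sin θ = |n·v| / (|n||v|) = |-210| / (√3332 · √27) = 0.70014.
θ ≈ 44.4°.

44.4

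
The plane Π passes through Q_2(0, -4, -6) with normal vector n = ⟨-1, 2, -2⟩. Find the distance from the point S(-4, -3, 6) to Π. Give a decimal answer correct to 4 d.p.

6.0000

Π: n·r = n·Q_2 gives -x + 2y - 2z = 4.
n·S − d = (-1)·(-4) + (2)·(-3) + (-2)·(6) − 4 = -18; |n| = √9.
Distance = |-18| / √9 = 18/√9 ≈ 6.0000.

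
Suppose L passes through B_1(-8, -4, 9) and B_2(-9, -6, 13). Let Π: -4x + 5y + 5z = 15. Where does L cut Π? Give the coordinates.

A direction vector for L is B_2 − B_1 = (-1, -2, 4).
Substitute r = (-8, -4, 9) + t(-1, -2, 4) into the plane: 57 + 14t = 15, so t = -3.
Intersection: (-8, -4, 9) + (-3)·(-1, -2, 4) = (-5, 2, -3).

(-5, 2, -3)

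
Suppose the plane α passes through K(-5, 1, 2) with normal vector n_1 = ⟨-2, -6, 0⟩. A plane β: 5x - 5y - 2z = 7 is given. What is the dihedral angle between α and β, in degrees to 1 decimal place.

α: n_1·r = n_1·K gives -2x - 6y = 4.
cos θ = |n₁·n₂| / (|n₁||n₂|) = |20| / (√40 · √54).
θ = arccos(0.43033) ≈ 64.5°.

64.5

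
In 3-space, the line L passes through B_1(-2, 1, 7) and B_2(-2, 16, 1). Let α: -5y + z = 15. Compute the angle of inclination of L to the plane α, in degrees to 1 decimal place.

79.5

A direction vector for L is B_2 − B_1 = (0, 15, -6).
sin θ = |n·v| / (|n||v|) = |-81| / (√26 · √261) = 0.98328.
θ ≈ 79.5°.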